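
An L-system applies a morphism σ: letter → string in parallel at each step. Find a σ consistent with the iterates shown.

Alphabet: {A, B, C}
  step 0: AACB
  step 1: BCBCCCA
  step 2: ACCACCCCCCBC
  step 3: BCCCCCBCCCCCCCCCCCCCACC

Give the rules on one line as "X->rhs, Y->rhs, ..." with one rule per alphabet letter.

  step 2 ⇒ step 3: ACCACCCCCCBC ⇒ BC·CC·CC·BC·CC·CC·CC·CC·CC·CC·A·CC
    A ↦ BC
    B ↦ A
    C ↦ CC

A->BC, B->A, C->CC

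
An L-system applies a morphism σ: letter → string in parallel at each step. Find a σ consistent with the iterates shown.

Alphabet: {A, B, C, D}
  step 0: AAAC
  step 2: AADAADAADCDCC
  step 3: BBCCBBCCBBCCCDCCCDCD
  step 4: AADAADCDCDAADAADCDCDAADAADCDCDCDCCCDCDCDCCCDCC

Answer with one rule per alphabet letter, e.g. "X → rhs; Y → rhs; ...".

  step 3 ⇒ step 4: BBCCBBCCBBCCCDCCCDCD ⇒ AAD·AAD·CD·CD·AAD·AAD·CD·CD·AAD·AAD·CD·CD·CD·CC·CD·CD·CD·CC·CD·CC
    B ↦ AAD
    C ↦ CD
    D ↦ CC
  step 2 ⇒ step 3: AADAADAADCDCC ⇒ B·B·CC·B·B·CC·B·B·CC·CD·CC·CD·CD
    A ↦ B

A->B, B->AAD, C->CD, D->CC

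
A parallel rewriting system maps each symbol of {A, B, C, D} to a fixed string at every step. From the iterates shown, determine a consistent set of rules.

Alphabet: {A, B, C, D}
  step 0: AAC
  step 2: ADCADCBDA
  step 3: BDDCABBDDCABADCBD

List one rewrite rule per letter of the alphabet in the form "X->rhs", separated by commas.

  step 2 ⇒ step 3: ADCADCBDA ⇒ BD·DC·AB·BD·DC·AB·A·DC·BD
    A ↦ BD
    B ↦ A
    C ↦ AB
    D ↦ DC

A->BD, B->A, C->AB, D->DC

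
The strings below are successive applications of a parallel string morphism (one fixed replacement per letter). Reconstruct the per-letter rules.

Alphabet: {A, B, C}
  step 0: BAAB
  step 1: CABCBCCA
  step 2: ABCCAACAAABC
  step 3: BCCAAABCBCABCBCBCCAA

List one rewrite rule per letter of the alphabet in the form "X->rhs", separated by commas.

A->BC, B->CA, C->A

  step 2 ⇒ step 3: ABCCAACAAABC ⇒ BC·CA·A·A·BC·BC·A·BC·BC·BC·CA·A
    A ↦ BC
    B ↦ CA
    C ↦ A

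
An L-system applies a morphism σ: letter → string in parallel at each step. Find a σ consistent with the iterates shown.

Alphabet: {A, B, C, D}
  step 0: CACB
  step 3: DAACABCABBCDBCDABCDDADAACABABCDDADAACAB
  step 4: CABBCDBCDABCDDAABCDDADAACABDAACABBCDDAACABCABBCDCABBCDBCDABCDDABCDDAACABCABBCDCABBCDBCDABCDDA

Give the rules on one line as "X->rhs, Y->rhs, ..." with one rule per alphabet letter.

A->BCD, B->DA, C->A, D->CAB

  step 3 ⇒ step 4: DAACABCABBCDBCDABCDDADAACABABCDDADAACAB ⇒ CAB·BCD·BCD·A·BCD·DA·A·BCD·DA·DA·A·CAB·DA·A·CAB·BCD·DA·A·CAB·CAB·BCD·CAB·BCD·BCD·A·BCD·DA·BCD·DA·A·CAB·CAB·BCD·CAB·BCD·BCD·A·BCD·DA
    A ↦ BCD
    B ↦ DA
    C ↦ A
    D ↦ CAB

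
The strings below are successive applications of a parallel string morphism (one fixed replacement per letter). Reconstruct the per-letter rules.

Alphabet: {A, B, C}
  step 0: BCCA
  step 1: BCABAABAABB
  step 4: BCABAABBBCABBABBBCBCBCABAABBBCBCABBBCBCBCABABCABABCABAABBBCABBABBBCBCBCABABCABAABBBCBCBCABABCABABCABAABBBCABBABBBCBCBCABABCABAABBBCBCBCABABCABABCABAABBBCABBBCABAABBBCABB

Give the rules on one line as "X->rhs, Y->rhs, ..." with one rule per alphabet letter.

  step 0 ⇒ step 1: BCCA ⇒ BC·ABA·ABA·ABB
    A ↦ ABB
    B ↦ BC
    C ↦ ABA

A->ABB, B->BC, C->ABA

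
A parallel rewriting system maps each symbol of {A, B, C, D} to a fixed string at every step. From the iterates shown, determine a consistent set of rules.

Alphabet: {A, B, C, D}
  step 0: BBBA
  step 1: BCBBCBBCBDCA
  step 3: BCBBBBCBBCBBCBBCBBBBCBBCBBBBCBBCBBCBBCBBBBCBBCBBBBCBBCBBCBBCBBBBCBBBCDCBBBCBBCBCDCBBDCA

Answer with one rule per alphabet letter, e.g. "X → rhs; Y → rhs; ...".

  step 0 ⇒ step 1: BBBA ⇒ BCB·BCB·BCB·DCA
    A ↦ DCA
    B ↦ BCB
    C ↦ BB  (constrained at step 1)
    D ↦ CDC  (constrained at step 1)

A->DCA, B->BCB, C->BB, D->CDC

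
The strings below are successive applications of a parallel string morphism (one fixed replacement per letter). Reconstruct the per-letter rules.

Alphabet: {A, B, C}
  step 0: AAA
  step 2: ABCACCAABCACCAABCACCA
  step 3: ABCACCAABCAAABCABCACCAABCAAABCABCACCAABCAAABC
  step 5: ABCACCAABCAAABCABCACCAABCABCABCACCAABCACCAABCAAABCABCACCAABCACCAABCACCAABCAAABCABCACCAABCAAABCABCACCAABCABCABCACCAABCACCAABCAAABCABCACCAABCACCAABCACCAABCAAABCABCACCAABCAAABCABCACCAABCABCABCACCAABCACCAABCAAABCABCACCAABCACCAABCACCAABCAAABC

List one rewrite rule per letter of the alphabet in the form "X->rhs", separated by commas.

A->ABC, B->ACC, C->A

  step 2 ⇒ step 3: ABCACCAABCACCAABCACCA ⇒ ABC·ACC·A·ABC·A·A·ABC·ABC·ACC·A·ABC·A·A·ABC·ABC·ACC·A·ABC·A·A·ABC
    A ↦ ABC
    B ↦ ACC
    C ↦ A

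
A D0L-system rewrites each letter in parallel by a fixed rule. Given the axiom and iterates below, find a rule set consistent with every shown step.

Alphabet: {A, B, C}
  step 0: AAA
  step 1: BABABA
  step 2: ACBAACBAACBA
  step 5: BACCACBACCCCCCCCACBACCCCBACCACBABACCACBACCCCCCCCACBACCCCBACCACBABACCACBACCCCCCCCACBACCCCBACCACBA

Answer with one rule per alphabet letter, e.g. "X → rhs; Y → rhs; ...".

A->BA, B->AC, C->CC

  step 1 ⇒ step 2: BABABA ⇒ AC·BA·AC·BA·AC·BA
    A ↦ BA
    B ↦ AC
    C ↦ CC  (constrained at step 2)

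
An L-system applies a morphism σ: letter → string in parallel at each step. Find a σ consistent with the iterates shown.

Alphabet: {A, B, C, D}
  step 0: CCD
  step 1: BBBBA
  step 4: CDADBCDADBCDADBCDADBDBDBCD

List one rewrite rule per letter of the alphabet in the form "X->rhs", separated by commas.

A->CD, B->DB, C->BB, D->A

  step 0 ⇒ step 1: CCD ⇒ BB·BB·A
    C ↦ BB
    D ↦ A
    A ↦ CD  (constrained at step 1)
    B ↦ DB  (constrained at step 1)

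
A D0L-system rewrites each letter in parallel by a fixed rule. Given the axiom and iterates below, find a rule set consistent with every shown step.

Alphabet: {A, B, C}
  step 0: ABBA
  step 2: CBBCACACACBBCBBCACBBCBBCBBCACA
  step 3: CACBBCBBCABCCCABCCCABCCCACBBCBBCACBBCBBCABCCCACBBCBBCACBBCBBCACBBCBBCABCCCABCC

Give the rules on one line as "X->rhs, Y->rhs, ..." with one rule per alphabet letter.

A->BCC, B->CBB, C->CA

  step 2 ⇒ step 3: CBBCACACACBBCBBCACBBCBBCBBCACA ⇒ CA·CBB·CBB·CA·BCC·CA·BCC·CA·BCC·CA·CBB·CBB·CA·CBB·CBB·CA·BCC·CA·CBB·CBB·CA·CBB·CBB·CA·CBB·CBB·CA·BCC·CA·BCC
    A ↦ BCC
    B ↦ CBB
    C ↦ CA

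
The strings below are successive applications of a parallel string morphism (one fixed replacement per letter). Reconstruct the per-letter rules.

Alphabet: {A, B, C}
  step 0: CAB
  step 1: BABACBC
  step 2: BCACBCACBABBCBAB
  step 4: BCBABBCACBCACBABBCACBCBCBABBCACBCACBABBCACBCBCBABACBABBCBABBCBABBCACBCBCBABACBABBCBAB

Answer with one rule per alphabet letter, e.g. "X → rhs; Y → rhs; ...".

  step 1 ⇒ step 2: BABACBC ⇒ BC·AC·BC·AC·BAB·BC·BAB
    A ↦ AC
    B ↦ BC
    C ↦ BAB

A->AC, B->BC, C->BAB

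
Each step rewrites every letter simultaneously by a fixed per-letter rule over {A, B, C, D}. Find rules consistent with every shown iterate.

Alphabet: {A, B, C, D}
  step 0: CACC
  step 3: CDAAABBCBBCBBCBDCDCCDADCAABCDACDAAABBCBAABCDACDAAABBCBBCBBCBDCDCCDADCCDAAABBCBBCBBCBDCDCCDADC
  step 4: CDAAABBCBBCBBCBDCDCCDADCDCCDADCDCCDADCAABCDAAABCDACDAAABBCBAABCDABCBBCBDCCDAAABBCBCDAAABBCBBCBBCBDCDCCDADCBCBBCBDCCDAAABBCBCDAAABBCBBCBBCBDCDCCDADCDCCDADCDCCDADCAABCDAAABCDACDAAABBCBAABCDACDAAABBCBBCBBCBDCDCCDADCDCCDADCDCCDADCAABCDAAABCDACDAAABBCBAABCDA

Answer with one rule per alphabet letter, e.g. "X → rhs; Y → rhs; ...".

A->BCB, B->DC, C->CDA, D->AAB

  step 3 ⇒ step 4: CDAAABBCBBCBBCBDCDCCDADCAABCDACDAAABBCBAABCDACDAAABBCBBCBBCBDCDCCDADCCDAAABBCBBCBBCBDCDCCDADC ⇒ CDA·AAB·BCB·BCB·BCB·DC·DC·CDA·DC·DC·CDA·DC·DC·CDA·DC·AAB·CDA·AAB·CDA·CDA·AAB·BCB·AAB·CDA·BCB·BCB·DC·CDA·AAB·BCB·CDA·AAB·BCB·BCB·BCB·DC·DC·CDA·DC·BCB·BCB·DC·CDA·AAB·BCB·CDA·AAB·BCB·BCB·BCB·DC·DC·CDA·DC·DC·CDA·DC·DC·CDA·DC·AAB·CDA·AAB·CDA·CDA·AAB·BCB·AAB·CDA·CDA·AAB·BCB·BCB·BCB·DC·DC·CDA·DC·DC·CDA·DC·DC·CDA·DC·AAB·CDA·AAB·CDA·CDA·AAB·BCB·AAB·CDA
    A ↦ BCB
    B ↦ DC
    C ↦ CDA
    D ↦ AAB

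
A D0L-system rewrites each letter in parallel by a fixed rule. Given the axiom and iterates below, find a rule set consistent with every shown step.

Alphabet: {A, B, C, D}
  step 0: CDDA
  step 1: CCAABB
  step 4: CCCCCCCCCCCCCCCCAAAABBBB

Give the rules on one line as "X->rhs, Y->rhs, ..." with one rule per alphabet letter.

  step 0 ⇒ step 1: CDDA ⇒ CC·A·A·BB
    A ↦ BB
    C ↦ CC
    D ↦ A
    B ↦ D  (constrained at step 1)

A->BB, B->D, C->CC, D->A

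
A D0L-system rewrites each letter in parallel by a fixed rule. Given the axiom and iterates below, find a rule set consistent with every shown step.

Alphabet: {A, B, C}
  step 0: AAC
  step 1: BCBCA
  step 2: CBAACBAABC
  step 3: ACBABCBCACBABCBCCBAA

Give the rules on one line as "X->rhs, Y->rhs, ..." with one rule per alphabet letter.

  step 2 ⇒ step 3: CBAACBAABC ⇒ A·CBA·BC·BC·A·CBA·BC·BC·CBA·A
    A ↦ BC
    B ↦ CBA
    C ↦ A

A->BC, B->CBA, C->A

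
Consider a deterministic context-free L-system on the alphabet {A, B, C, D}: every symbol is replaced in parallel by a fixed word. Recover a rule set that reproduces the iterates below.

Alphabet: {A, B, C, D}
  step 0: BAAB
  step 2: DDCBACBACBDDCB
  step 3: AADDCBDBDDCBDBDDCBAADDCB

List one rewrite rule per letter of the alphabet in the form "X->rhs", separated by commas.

A->DB, B->CB, C->DD, D->A

  step 2 ⇒ step 3: DDCBACBACBDDCB ⇒ A·A·DD·CB·DB·DD·CB·DB·DD·CB·A·A·DD·CB
    A ↦ DB
    B ↦ CB
    C ↦ DD
    D ↦ A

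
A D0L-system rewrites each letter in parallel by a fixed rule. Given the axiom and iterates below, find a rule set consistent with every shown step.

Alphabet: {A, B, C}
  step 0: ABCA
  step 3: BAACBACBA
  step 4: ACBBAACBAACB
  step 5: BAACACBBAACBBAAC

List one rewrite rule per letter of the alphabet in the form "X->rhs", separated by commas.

  step 4 ⇒ step 5: ACBBAACBAACB ⇒ B·A·AC·AC·B·B·A·AC·B·B·A·AC
    A ↦ B
    B ↦ AC
    C ↦ A

A->B, B->AC, C->A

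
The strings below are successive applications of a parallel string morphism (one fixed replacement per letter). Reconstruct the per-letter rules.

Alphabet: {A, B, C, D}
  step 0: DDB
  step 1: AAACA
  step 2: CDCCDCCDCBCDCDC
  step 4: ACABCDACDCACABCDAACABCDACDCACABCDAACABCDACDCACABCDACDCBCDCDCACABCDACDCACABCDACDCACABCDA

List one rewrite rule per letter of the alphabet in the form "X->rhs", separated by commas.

A->CDC, B->ACA, C->BCD, D->A

  step 1 ⇒ step 2: AAACA ⇒ CDC·CDC·CDC·BCD·CDC
    A ↦ CDC
    C ↦ BCD
  step 0 ⇒ step 1: DDB ⇒ A·A·ACA
    B ↦ ACA
  step 0 ⇒ step 1: DDB ⇒ A·A·ACA
    D ↦ A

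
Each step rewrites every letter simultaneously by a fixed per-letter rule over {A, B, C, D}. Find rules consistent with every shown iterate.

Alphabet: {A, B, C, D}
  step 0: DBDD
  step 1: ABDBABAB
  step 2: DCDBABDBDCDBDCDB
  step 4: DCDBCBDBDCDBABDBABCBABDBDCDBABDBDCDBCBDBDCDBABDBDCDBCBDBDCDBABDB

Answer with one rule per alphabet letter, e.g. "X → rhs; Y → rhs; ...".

  step 1 ⇒ step 2: ABDBABAB ⇒ DC·DB·AB·DB·DC·DB·DC·DB
    A ↦ DC
    B ↦ DB
    D ↦ AB
    C ↦ CB  (constrained at step 2)

A->DC, B->DB, C->CB, D->AB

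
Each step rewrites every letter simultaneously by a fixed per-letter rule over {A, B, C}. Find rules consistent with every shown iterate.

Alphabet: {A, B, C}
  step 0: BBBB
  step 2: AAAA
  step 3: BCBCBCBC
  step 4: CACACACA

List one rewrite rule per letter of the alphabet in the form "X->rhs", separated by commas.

  step 3 ⇒ step 4: BCBCBCBC ⇒ C·A·C·A·C·A·C·A
    B ↦ C
    C ↦ A
  step 2 ⇒ step 3: AAAA ⇒ BC·BC·BC·BC
    A ↦ BC

A->BC, B->C, C->A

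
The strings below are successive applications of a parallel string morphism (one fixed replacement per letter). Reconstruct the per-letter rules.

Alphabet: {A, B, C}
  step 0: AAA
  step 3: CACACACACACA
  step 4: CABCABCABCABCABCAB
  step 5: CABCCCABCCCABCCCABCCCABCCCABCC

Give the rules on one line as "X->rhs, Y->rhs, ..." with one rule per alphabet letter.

A->B, B->CC, C->CA

  step 4 ⇒ step 5: CABCABCABCABCABCAB ⇒ CA·B·CC·CA·B·CC·CA·B·CC·CA·B·CC·CA·B·CC·CA·B·CC
    A ↦ B
    B ↦ CC
    C ↦ CA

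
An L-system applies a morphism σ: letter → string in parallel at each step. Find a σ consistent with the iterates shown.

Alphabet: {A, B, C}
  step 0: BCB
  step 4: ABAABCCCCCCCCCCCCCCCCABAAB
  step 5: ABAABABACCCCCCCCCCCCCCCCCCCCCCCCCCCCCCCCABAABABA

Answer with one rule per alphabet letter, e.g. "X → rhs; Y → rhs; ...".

A->AB, B->A, C->CC

  step 4 ⇒ step 5: ABAABCCCCCCCCCCCCCCCCABAAB ⇒ AB·A·AB·AB·A·CC·CC·CC·CC·CC·CC·CC·CC·CC·CC·CC·CC·CC·CC·CC·CC·AB·A·AB·AB·A
    A ↦ AB
    B ↦ A
    C ↦ CC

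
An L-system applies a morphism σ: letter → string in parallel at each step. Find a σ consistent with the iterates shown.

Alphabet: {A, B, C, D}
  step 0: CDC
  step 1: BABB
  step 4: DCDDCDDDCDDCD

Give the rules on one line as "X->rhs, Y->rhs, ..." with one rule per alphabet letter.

  step 0 ⇒ step 1: CDC ⇒ B·AB·B
    C ↦ B
    D ↦ AB
    A ↦ DC  (constrained at step 1)
    B ↦ D  (constrained at step 1)

A->DC, B->D, C->B, D->AB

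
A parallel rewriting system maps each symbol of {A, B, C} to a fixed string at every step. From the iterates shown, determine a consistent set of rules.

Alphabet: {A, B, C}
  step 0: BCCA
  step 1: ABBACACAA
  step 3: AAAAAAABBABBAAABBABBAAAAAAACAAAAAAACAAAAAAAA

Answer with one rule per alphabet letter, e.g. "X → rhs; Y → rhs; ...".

A->AA, B->ABB, C->AC

  step 0 ⇒ step 1: BCCA ⇒ ABB·AC·AC·AA
    A ↦ AA
    B ↦ ABB
    C ↦ AC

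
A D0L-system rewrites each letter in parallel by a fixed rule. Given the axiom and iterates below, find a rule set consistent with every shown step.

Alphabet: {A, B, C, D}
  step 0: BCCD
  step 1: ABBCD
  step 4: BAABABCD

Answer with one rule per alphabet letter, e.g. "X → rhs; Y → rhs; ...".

A->B, B->A, C->B, D->CD

  step 0 ⇒ step 1: BCCD ⇒ A·B·B·CD
    B ↦ A
    C ↦ B
    D ↦ CD
    A ↦ B  (constrained at step 1)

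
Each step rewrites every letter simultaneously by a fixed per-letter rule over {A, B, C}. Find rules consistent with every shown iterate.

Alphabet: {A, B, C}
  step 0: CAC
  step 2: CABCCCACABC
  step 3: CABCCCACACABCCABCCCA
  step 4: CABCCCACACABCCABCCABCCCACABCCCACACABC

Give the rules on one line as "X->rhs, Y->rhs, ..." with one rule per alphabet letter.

A->BC, B->C, C->CA

  step 3 ⇒ step 4: CABCCCACACABCCABCCCA ⇒ CA·BC·C·CA·CA·CA·BC·CA·BC·CA·BC·C·CA·CA·BC·C·CA·CA·CA·BC
    A ↦ BC
    B ↦ C
    C ↦ CA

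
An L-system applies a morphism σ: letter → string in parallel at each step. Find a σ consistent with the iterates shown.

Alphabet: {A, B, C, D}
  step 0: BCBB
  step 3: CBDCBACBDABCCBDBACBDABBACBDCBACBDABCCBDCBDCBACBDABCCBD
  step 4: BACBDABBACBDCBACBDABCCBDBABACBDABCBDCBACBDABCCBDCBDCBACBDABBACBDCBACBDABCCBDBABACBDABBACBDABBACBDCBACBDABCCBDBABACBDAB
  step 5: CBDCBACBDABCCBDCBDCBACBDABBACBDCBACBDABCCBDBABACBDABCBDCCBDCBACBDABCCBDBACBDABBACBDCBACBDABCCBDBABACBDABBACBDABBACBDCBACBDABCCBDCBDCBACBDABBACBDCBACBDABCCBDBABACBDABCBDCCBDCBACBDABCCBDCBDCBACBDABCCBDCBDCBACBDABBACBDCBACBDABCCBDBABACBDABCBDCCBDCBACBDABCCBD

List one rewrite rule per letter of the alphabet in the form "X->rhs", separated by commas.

A->C, B->CBD, C->BA, D->AB

  step 4 ⇒ step 5: BACBDABBACBDCBACBDABCCBDBABACBDABCBDCBACBDABCCBDCBDCBACBDABBACBDCBACBDABCCBDBABACBDABBACBDABBACBDCBACBDABCCBDBABACBDAB ⇒ CBD·C·BA·CBD·AB·C·CBD·CBD·C·BA·CBD·AB·BA·CBD·C·BA·CBD·AB·C·CBD·BA·BA·CBD·AB·CBD·C·CBD·C·BA·CBD·AB·C·CBD·BA·CBD·AB·BA·CBD·C·BA·CBD·AB·C·CBD·BA·BA·CBD·AB·BA·CBD·AB·BA·CBD·C·BA·CBD·AB·C·CBD·CBD·C·BA·CBD·AB·BA·CBD·C·BA·CBD·AB·C·CBD·BA·BA·CBD·AB·CBD·C·CBD·C·BA·CBD·AB·C·CBD·CBD·C·BA·CBD·AB·C·CBD·CBD·C·BA·CBD·AB·BA·CBD·C·BA·CBD·AB·C·CBD·BA·BA·CBD·AB·CBD·C·CBD·C·BA·CBD·AB·C·CBD
    A ↦ C
    B ↦ CBD
    C ↦ BA
    D ↦ AB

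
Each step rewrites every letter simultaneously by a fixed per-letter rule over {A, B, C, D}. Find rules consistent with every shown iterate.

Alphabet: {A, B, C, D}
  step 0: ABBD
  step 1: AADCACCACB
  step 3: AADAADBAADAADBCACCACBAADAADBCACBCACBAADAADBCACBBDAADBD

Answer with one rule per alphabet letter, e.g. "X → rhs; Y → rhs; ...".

A->AAD, B->CAC, C->BD, D->B

  step 0 ⇒ step 1: ABBD ⇒ AAD·CAC·CAC·B
    A ↦ AAD
    B ↦ CAC
    D ↦ B
    C ↦ BD  (constrained at step 1)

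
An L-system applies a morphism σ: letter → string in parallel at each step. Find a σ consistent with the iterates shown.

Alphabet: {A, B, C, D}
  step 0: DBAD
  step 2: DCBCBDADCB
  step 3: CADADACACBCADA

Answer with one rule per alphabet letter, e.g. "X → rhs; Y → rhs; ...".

  step 2 ⇒ step 3: DCBCBDADCB ⇒ CA·D·A·D·A·CA·CB·CA·D·A
    A ↦ CB
    B ↦ A
    C ↦ D
    D ↦ CA

A->CB, B->A, C->D, D->CA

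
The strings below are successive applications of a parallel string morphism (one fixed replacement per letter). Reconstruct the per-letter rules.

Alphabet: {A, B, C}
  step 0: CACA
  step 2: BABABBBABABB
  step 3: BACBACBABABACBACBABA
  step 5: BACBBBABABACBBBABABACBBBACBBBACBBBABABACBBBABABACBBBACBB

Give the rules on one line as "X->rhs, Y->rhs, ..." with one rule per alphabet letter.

A->C, B->BA, C->BB

  step 2 ⇒ step 3: BABABBBABABB ⇒ BA·C·BA·C·BA·BA·BA·C·BA·C·BA·BA
    A ↦ C
    B ↦ BA
    C ↦ BB  (constrained at step 0)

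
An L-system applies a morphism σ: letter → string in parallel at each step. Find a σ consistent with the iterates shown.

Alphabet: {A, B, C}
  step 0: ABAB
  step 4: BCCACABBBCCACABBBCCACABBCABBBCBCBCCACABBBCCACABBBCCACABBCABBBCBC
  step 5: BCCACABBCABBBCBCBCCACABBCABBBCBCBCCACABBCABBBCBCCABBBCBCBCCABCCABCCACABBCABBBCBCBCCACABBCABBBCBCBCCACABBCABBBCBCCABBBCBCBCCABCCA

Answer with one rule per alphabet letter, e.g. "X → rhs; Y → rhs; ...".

  step 4 ⇒ step 5: BCCACABBBCCACABBBCCACABBCABBBCBCBCCACABBBCCACABBBCCACABBCABBBCBC ⇒ BC·CA·CA·BB·CA·BB·BC·BC·BC·CA·CA·BB·CA·BB·BC·BC·BC·CA·CA·BB·CA·BB·BC·BC·CA·BB·BC·BC·BC·CA·BC·CA·BC·CA·CA·BB·CA·BB·BC·BC·BC·CA·CA·BB·CA·BB·BC·BC·BC·CA·CA·BB·CA·BB·BC·BC·CA·BB·BC·BC·BC·CA·BC·CA
    A ↦ BB
    B ↦ BC
    C ↦ CA

A->BB, B->BC, C->CA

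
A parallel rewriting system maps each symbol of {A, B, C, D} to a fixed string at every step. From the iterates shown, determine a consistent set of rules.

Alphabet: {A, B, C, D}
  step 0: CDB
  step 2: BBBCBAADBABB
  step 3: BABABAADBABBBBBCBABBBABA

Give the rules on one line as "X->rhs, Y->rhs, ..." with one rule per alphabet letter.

  step 2 ⇒ step 3: BBBCBAADBABB ⇒ BA·BA·BA·AD·BA·BB·BB·BC·BA·BB·BA·BA
    A ↦ BB
    B ↦ BA
    C ↦ AD
    D ↦ BC

A->BB, B->BA, C->AD, D->BC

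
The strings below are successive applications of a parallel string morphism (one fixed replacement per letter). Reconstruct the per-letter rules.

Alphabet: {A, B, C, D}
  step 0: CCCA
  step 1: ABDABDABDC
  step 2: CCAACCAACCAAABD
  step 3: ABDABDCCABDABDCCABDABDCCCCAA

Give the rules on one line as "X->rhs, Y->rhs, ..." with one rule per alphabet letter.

  step 2 ⇒ step 3: CCAACCAACCAAABD ⇒ ABD·ABD·C·C·ABD·ABD·C·C·ABD·ABD·C·C·C·C·AA
    A ↦ C
    B ↦ C
    C ↦ ABD
    D ↦ AA

A->C, B->C, C->ABD, D->AA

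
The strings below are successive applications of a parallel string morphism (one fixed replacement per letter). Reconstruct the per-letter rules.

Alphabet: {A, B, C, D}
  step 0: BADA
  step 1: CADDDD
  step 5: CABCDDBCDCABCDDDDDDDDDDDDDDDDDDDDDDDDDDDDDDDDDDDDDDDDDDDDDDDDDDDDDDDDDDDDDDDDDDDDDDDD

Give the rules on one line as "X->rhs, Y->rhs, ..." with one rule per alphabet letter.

A->D, B->CA, C->BC, D->DD

  step 0 ⇒ step 1: BADA ⇒ CA·D·DD·D
    A ↦ D
    B ↦ CA
    D ↦ DD
    C ↦ BC  (constrained at step 1)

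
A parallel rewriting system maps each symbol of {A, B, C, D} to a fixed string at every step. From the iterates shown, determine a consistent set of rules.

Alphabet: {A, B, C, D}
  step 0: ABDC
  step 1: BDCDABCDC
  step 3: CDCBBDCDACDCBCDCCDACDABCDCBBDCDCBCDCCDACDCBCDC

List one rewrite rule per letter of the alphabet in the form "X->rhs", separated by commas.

A->BD, B->CDA, C->CDC, D->B

  step 0 ⇒ step 1: ABDC ⇒ BD·CDA·B·CDC
    A ↦ BD
    B ↦ CDA
    C ↦ CDC
    D ↦ B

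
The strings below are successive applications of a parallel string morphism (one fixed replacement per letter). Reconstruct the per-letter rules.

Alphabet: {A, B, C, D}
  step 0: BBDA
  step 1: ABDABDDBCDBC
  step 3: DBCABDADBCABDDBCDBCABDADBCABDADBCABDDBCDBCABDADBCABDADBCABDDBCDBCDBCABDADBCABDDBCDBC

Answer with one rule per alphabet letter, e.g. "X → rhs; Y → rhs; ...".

  step 0 ⇒ step 1: BBDA ⇒ ABD·ABD·DBC·DBC
    A ↦ DBC
    B ↦ ABD
    D ↦ DBC
    C ↦ A  (constrained at step 1)

A->DBC, B->ABD, C->A, D->DBC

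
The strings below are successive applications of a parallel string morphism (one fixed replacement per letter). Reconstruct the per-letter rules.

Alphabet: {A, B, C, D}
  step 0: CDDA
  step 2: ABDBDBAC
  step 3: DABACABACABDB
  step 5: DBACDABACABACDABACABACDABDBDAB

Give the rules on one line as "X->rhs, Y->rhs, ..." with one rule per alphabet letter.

A->D, B->AB, C->B, D->AC

  step 2 ⇒ step 3: ABDBDBAC ⇒ D·AB·AC·AB·AC·AB·D·B
    A ↦ D
    B ↦ AB
    C ↦ B
    D ↦ AC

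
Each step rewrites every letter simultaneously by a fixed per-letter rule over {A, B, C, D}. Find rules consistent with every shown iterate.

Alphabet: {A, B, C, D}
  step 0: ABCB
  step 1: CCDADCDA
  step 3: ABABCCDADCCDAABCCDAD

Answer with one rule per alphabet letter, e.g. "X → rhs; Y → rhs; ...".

A->C, B->CDA, C->D, D->AB

  step 0 ⇒ step 1: ABCB ⇒ C·CDA·D·CDA
    A ↦ C
    B ↦ CDA
    C ↦ D
    D ↦ AB  (constrained at step 1)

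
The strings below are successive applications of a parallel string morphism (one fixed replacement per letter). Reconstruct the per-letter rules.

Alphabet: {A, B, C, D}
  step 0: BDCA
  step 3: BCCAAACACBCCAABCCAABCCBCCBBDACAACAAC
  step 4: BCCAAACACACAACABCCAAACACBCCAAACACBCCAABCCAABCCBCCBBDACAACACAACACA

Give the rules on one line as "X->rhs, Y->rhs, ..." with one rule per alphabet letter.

A->AC, B->BCC, C->A, D->BBD

  step 3 ⇒ step 4: BCCAAACACBCCAABCCAABCCBCCBBDACAACAAC ⇒ BCC·A·A·AC·AC·AC·A·AC·A·BCC·A·A·AC·AC·BCC·A·A·AC·AC·BCC·A·A·BCC·A·A·BCC·BCC·BBD·AC·A·AC·AC·A·AC·AC·A
    A ↦ AC
    B ↦ BCC
    C ↦ A
    D ↦ BBD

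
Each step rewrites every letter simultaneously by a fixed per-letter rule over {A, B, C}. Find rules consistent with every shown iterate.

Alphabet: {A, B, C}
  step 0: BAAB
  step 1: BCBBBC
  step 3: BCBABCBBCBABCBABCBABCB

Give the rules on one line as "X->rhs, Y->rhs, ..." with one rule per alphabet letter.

A->B, B->BC, C->BA

  step 0 ⇒ step 1: BAAB ⇒ BC·B·B·BC
    A ↦ B
    B ↦ BC
    C ↦ BA  (constrained at step 1)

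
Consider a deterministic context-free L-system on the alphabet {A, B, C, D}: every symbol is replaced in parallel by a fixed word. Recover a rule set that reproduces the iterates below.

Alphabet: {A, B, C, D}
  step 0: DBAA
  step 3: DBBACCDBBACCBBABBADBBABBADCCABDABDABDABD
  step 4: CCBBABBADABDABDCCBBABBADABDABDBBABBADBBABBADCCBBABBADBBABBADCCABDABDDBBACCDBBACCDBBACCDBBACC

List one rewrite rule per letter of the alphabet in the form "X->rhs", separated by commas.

A->D, B->BBA, C->ABD, D->CC

  step 3 ⇒ step 4: DBBACCDBBACCBBABBADBBABBADCCABDABDABDABD ⇒ CC·BBA·BBA·D·ABD·ABD·CC·BBA·BBA·D·ABD·ABD·BBA·BBA·D·BBA·BBA·D·CC·BBA·BBA·D·BBA·BBA·D·CC·ABD·ABD·D·BBA·CC·D·BBA·CC·D·BBA·CC·D·BBA·CC
    A ↦ D
    B ↦ BBA
    C ↦ ABD
    D ↦ CC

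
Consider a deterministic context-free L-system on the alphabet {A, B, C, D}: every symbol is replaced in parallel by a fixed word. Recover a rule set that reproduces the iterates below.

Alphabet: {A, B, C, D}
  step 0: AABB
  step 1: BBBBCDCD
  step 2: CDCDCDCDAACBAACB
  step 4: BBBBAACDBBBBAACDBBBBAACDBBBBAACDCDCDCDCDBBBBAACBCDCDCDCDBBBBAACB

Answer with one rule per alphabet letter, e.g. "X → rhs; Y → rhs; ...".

A->BB, B->CD, C->AA, D->CB

  step 1 ⇒ step 2: BBBBCDCD ⇒ CD·CD·CD·CD·AA·CB·AA·CB
    B ↦ CD
    C ↦ AA
    D ↦ CB
  step 0 ⇒ step 1: AABB ⇒ BB·BB·CD·CD
    A ↦ BB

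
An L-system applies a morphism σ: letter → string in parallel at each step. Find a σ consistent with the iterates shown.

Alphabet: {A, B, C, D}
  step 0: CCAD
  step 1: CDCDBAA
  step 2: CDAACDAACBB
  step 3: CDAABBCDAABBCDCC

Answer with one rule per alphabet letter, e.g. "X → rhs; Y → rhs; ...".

  step 2 ⇒ step 3: CDAACDAACBB ⇒ CD·AA·B·B·CD·AA·B·B·CD·C·C
    A ↦ B
    B ↦ C
    C ↦ CD
    D ↦ AA

A->B, B->C, C->CD, D->AA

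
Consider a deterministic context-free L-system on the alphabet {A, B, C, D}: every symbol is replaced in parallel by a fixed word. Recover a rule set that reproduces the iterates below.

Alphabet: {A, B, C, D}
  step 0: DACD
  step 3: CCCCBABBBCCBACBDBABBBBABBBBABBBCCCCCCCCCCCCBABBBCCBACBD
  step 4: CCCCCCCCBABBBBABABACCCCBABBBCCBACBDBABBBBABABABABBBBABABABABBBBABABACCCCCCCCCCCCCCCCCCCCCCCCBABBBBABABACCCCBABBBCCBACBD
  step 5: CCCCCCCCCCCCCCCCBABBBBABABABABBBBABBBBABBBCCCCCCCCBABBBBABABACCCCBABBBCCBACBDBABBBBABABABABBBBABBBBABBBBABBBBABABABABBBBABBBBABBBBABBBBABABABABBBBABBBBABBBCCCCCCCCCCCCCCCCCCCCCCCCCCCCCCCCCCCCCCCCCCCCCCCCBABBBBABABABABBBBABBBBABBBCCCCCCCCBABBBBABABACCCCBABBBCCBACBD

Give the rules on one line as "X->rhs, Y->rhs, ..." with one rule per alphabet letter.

  step 4 ⇒ step 5: CCCCCCCCBABBBBABABACCCCBABBBCCBACBDBABBBBABABABABBBBABABABABBBBABABACCCCCCCCCCCCCCCCCCCCCCCCBABBBBABABACCCCBABBBCCBACBD ⇒ CC·CC·CC·CC·CC·CC·CC·CC·BA·BBB·BA·BA·BA·BA·BBB·BA·BBB·BA·BBB·CC·CC·CC·CC·BA·BBB·BA·BA·BA·CC·CC·BA·BBB·CC·BA·CBD·BA·BBB·BA·BA·BA·BA·BBB·BA·BBB·BA·BBB·BA·BBB·BA·BA·BA·BA·BBB·BA·BBB·BA·BBB·BA·BBB·BA·BA·BA·BA·BBB·BA·BBB·BA·BBB·CC·CC·CC·CC·CC·CC·CC·CC·CC·CC·CC·CC·CC·CC·CC·CC·CC·CC·CC·CC·CC·CC·CC·CC·BA·BBB·BA·BA·BA·BA·BBB·BA·BBB·BA·BBB·CC·CC·CC·CC·BA·BBB·BA·BA·BA·CC·CC·BA·BBB·CC·BA·CBD
    A ↦ BBB
    B ↦ BA
    C ↦ CC
    D ↦ CBD

A->BBB, B->BA, C->CC, D->CBD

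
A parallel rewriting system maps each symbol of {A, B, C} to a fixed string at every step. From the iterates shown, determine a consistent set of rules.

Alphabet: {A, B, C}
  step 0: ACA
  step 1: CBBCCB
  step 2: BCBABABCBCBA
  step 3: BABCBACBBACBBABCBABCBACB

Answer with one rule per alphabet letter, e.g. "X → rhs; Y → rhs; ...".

  step 2 ⇒ step 3: BCBABABCBCBA ⇒ BA·BC·BA·CB·BA·CB·BA·BC·BA·BC·BA·CB
    A ↦ CB
    B ↦ BA
    C ↦ BC

A->CB, B->BA, C->BC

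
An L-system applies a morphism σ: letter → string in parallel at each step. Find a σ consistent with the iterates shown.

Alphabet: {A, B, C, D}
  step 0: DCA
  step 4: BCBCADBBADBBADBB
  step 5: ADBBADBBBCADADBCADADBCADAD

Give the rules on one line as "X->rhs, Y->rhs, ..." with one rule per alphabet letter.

  step 4 ⇒ step 5: BCBCADBBADBBADBB ⇒ AD·BB·AD·BB·B·C·AD·AD·B·C·AD·AD·B·C·AD·AD
    A ↦ B
    B ↦ AD
    C ↦ BB
    D ↦ C

A->B, B->AD, C->BB, D->C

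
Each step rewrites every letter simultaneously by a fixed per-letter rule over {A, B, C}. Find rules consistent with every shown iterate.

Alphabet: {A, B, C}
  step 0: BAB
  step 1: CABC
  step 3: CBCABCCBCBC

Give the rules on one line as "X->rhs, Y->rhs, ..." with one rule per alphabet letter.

  step 0 ⇒ step 1: BAB ⇒ C·AB·C
    A ↦ AB
    B ↦ C
    C ↦ CB  (constrained at step 1)

A->AB, B->C, C->CB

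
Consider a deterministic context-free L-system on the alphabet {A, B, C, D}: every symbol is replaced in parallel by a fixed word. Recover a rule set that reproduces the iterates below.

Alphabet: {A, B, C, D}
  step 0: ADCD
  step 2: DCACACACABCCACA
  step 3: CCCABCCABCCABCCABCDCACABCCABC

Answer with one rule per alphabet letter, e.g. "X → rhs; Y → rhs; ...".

  step 2 ⇒ step 3: DCACACACABCCACA ⇒ CC·CA·BC·CA·BC·CA·BC·CA·BC·D·CA·CA·BC·CA·BC
    A ↦ BC
    B ↦ D
    C ↦ CA
    D ↦ CC

A->BC, B->D, C->CA, D->CC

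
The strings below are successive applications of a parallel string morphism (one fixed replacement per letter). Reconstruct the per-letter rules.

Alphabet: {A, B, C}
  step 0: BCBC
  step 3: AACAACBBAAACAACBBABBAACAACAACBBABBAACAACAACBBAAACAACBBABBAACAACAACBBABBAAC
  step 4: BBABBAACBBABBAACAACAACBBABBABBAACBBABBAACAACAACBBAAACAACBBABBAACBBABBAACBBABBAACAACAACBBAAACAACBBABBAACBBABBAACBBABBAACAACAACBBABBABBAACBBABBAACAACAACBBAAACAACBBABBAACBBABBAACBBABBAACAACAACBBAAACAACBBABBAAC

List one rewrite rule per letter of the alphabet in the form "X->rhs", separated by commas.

  step 3 ⇒ step 4: AACAACBBAAACAACBBABBAACAACAACBBABBAACAACAACBBAAACAACBBABBAACAACAACBBABBAAC ⇒ BBA·BBA·AC·BBA·BBA·AC·AAC·AAC·BBA·BBA·BBA·AC·BBA·BBA·AC·AAC·AAC·BBA·AAC·AAC·BBA·BBA·AC·BBA·BBA·AC·BBA·BBA·AC·AAC·AAC·BBA·AAC·AAC·BBA·BBA·AC·BBA·BBA·AC·BBA·BBA·AC·AAC·AAC·BBA·BBA·BBA·AC·BBA·BBA·AC·AAC·AAC·BBA·AAC·AAC·BBA·BBA·AC·BBA·BBA·AC·BBA·BBA·AC·AAC·AAC·BBA·AAC·AAC·BBA·BBA·AC
    A ↦ BBA
    B ↦ AAC
    C ↦ AC

A->BBA, B->AAC, C->AC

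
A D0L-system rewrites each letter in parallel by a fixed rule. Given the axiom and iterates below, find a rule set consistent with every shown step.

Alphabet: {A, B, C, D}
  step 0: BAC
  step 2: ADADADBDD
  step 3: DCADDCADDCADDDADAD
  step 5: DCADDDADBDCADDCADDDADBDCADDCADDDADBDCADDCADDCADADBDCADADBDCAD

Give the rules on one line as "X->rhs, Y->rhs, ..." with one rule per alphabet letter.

  step 2 ⇒ step 3: ADADADBDD ⇒ DC·AD·DC·AD·DC·AD·DD·AD·AD
    A ↦ DC
    B ↦ DD
    D ↦ AD
    C ↦ B  (constrained at step 0)

A->DC, B->DD, C->B, D->AD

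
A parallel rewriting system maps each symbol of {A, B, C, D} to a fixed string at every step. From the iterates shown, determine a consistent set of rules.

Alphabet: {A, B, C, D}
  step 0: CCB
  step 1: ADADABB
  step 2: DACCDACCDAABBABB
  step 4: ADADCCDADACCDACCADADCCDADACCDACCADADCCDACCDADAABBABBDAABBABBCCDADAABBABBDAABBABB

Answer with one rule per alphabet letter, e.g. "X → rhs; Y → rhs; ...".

  step 1 ⇒ step 2: ADADABB ⇒ DA·CC·DA·CC·DA·ABB·ABB
    A ↦ DA
    B ↦ ABB
    D ↦ CC
  step 0 ⇒ step 1: CCB ⇒ AD·AD·ABB
    C ↦ AD

A->DA, B->ABB, C->AD, D->CC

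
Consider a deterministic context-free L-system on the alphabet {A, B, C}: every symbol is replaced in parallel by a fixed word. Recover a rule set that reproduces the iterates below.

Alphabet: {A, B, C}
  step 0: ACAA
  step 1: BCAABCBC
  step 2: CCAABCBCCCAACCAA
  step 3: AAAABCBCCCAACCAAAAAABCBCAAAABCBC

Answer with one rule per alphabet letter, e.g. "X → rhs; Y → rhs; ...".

A->BC, B->CC, C->AA

  step 2 ⇒ step 3: CCAABCBCCCAACCAA ⇒ AA·AA·BC·BC·CC·AA·CC·AA·AA·AA·BC·BC·AA·AA·BC·BC
    A ↦ BC
    B ↦ CC
    C ↦ AA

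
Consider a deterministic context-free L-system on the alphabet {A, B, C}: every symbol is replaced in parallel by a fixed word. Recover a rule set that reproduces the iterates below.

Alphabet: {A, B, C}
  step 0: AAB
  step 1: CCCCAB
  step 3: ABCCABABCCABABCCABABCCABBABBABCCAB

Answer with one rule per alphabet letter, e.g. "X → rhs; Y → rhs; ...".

  step 0 ⇒ step 1: AAB ⇒ CC·CC·AB
    A ↦ CC
    B ↦ AB
    C ↦ BAB  (constrained at step 1)

A->CC, B->AB, C->BAB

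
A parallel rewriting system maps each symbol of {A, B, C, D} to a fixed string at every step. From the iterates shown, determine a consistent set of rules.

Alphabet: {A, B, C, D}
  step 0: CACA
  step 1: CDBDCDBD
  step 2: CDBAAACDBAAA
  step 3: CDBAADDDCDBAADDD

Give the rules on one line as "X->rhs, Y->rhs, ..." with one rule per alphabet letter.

  step 2 ⇒ step 3: CDBAAACDBAAA ⇒ CDB·A·A·D·D·D·CDB·A·A·D·D·D
    A ↦ D
    B ↦ A
    C ↦ CDB
    D ↦ A

A->D, B->A, C->CDB, D->A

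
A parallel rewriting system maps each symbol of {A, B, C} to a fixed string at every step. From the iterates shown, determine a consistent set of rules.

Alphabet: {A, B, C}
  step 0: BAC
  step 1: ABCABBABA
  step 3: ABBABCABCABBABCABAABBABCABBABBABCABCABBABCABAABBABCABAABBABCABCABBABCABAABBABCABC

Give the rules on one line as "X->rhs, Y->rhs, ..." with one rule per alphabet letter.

A->ABB, B->ABC, C->ABA

  step 0 ⇒ step 1: BAC ⇒ ABC·ABB·ABA
    A ↦ ABB
    B ↦ ABC
    C ↦ ABA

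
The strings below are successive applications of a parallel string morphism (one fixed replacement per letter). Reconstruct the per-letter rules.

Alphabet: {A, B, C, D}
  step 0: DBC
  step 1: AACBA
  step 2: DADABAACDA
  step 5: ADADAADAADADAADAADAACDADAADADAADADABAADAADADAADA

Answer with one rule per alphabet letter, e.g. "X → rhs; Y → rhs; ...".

  step 1 ⇒ step 2: AACBA ⇒ DA·DA·BA·AC·DA
    A ↦ DA
    B ↦ AC
    C ↦ BA
  step 0 ⇒ step 1: DBC ⇒ A·AC·BA
    D ↦ A

A->DA, B->AC, C->BA, D->A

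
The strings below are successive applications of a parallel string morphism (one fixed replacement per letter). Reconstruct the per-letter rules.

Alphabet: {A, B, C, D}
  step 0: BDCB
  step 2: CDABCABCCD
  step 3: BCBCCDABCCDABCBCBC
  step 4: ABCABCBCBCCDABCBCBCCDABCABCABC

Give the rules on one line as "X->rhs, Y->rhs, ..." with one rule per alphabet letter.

A->CD, B->A, C->BC, D->BC

  step 3 ⇒ step 4: BCBCCDABCCDABCBCBC ⇒ A·BC·A·BC·BC·BC·CD·A·BC·BC·BC·CD·A·BC·A·BC·A·BC
    A ↦ CD
    B ↦ A
    C ↦ BC
    D ↦ BC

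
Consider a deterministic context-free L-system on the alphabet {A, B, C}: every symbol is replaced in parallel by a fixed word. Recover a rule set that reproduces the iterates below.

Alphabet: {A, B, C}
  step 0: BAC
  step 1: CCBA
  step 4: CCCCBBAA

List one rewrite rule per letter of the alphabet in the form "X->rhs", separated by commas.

  step 0 ⇒ step 1: BAC ⇒ CC·B·A
    A ↦ B
    B ↦ CC
    C ↦ A

A->B, B->CC, C->A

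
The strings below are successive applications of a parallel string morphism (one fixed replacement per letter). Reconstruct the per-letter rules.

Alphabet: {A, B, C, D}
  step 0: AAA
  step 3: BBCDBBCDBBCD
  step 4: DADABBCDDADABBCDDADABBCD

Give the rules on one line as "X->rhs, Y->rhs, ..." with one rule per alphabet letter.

  step 3 ⇒ step 4: BBCDBBCDBBCD ⇒ DA·DA·BB·CD·DA·DA·BB·CD·DA·DA·BB·CD
    B ↦ DA
    C ↦ BB
    D ↦ CD
    A ↦ D  (constrained at step 0)

A->D, B->DA, C->BB, D->CD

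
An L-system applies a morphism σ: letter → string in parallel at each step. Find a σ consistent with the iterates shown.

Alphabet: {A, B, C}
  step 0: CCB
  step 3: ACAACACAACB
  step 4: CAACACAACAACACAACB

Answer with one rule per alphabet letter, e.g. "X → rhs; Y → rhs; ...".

A->CA, B->CB, C->A

  step 3 ⇒ step 4: ACAACACAACB ⇒ CA·A·CA·CA·A·CA·A·CA·CA·A·CB
    A ↦ CA
    B ↦ CB
    C ↦ A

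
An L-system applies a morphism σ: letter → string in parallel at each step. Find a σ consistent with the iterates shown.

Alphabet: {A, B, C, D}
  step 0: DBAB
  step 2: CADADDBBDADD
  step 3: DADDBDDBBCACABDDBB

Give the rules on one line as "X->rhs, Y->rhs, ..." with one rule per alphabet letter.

  step 2 ⇒ step 3: CADADDBBDADD ⇒ DA·DD·B·DD·B·B·CA·CA·B·DD·B·B
    A ↦ DD
    B ↦ CA
    C ↦ DA
    D ↦ B

A->DD, B->CA, C->DA, D->B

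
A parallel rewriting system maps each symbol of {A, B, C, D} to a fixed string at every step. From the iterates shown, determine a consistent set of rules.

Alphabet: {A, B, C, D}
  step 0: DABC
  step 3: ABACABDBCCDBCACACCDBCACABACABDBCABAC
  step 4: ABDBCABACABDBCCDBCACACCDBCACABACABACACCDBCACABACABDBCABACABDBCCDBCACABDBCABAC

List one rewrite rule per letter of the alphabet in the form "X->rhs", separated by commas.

A->AB, B->DBC, C->AC, D->C

  step 3 ⇒ step 4: ABACABDBCCDBCACACCDBCACABACABDBCABAC ⇒ AB·DBC·AB·AC·AB·DBC·C·DBC·AC·AC·C·DBC·AC·AB·AC·AB·AC·AC·C·DBC·AC·AB·AC·AB·DBC·AB·AC·AB·DBC·C·DBC·AC·AB·DBC·AB·AC
    A ↦ AB
    B ↦ DBC
    C ↦ AC
    D ↦ C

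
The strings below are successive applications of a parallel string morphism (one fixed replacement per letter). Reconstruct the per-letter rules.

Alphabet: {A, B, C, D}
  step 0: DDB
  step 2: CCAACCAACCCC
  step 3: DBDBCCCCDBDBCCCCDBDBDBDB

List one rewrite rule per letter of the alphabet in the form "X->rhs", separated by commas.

A->CC, B->AA, C->DB, D->AB

  step 2 ⇒ step 3: CCAACCAACCCC ⇒ DB·DB·CC·CC·DB·DB·CC·CC·DB·DB·DB·DB
    A ↦ CC
    C ↦ DB
    B ↦ AA  (constrained at step 0)
    D ↦ AB  (constrained at step 0)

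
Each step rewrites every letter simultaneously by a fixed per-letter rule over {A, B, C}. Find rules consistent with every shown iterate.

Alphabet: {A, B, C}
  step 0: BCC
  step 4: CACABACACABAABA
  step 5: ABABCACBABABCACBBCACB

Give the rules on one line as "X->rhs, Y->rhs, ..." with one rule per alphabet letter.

A->B, B->CAC, C->A

  step 4 ⇒ step 5: CACABACACABAABA ⇒ A·B·A·B·CAC·B·A·B·A·B·CAC·B·B·CAC·B
    A ↦ B
    B ↦ CAC
    C ↦ A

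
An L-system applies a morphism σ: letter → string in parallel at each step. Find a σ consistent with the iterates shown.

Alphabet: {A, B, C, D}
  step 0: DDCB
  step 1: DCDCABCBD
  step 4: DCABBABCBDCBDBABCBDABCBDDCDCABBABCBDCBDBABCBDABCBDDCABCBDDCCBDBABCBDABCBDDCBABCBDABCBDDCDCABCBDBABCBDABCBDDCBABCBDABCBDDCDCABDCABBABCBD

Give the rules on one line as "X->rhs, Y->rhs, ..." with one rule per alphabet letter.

  step 0 ⇒ step 1: DDCB ⇒ DC·DC·AB·CBD
    B ↦ CBD
    C ↦ AB
    D ↦ DC
    A ↦ BAB  (constrained at step 1)

A->BAB, B->CBD, C->AB, D->DC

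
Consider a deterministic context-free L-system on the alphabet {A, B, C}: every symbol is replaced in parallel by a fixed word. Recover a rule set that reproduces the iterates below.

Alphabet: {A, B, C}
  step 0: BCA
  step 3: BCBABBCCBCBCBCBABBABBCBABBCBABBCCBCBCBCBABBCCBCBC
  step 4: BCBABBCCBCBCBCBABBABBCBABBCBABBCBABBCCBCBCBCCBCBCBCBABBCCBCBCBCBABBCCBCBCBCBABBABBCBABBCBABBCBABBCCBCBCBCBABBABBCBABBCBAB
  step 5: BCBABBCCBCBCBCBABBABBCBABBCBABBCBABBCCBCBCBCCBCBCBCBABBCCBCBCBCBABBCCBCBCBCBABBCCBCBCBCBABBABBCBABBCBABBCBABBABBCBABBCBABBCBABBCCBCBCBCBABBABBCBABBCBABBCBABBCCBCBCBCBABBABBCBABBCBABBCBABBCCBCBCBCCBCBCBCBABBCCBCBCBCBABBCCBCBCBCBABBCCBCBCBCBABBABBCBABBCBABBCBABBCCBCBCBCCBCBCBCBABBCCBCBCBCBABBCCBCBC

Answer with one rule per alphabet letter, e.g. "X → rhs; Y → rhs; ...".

A->CBC, B->BC, C->BAB

  step 4 ⇒ step 5: BCBABBCCBCBCBCBABBABBCBABBCBABBCBABBCCBCBCBCCBCBCBCBABBCCBCBCBCBABBCCBCBCBCBABBABBCBABBCBABBCBABBCCBCBCBCBABBABBCBABBCBAB ⇒ BC·BAB·BC·CBC·BC·BC·BAB·BAB·BC·BAB·BC·BAB·BC·BAB·BC·CBC·BC·BC·CBC·BC·BC·BAB·BC·CBC·BC·BC·BAB·BC·CBC·BC·BC·BAB·BC·CBC·BC·BC·BAB·BAB·BC·BAB·BC·BAB·BC·BAB·BAB·BC·BAB·BC·BAB·BC·BAB·BC·CBC·BC·BC·BAB·BAB·BC·BAB·BC·BAB·BC·BAB·BC·CBC·BC·BC·BAB·BAB·BC·BAB·BC·BAB·BC·BAB·BC·CBC·BC·BC·CBC·BC·BC·BAB·BC·CBC·BC·BC·BAB·BC·CBC·BC·BC·BAB·BC·CBC·BC·BC·BAB·BAB·BC·BAB·BC·BAB·BC·BAB·BC·CBC·BC·BC·CBC·BC·BC·BAB·BC·CBC·BC·BC·BAB·BC·CBC·BC
    A ↦ CBC
    B ↦ BC
    C ↦ BAB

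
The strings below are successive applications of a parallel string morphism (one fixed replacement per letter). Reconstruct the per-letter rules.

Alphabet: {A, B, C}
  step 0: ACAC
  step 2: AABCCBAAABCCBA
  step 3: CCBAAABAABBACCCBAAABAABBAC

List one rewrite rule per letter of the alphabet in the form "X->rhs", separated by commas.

A->C, B->BA, C->AAB

  step 2 ⇒ step 3: AABCCBAAABCCBA ⇒ C·C·BA·AAB·AAB·BA·C·C·C·BA·AAB·AAB·BA·C
    A ↦ C
    B ↦ BA
    C ↦ AAB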